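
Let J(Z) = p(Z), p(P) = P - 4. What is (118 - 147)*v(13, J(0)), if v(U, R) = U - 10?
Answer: -87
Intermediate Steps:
p(P) = -4 + P
J(Z) = -4 + Z
v(U, R) = -10 + U
(118 - 147)*v(13, J(0)) = (118 - 147)*(-10 + 13) = -29*3 = -87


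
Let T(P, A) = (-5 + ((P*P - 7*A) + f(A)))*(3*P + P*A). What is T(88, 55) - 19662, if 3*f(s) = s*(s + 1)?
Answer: 128265782/3 ≈ 4.2755e+7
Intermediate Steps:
f(s) = s*(1 + s)/3 (f(s) = (s*(s + 1))/3 = (s*(1 + s))/3 = s*(1 + s)/3)
T(P, A) = (3*P + A*P)*(-5 + P**2 - 7*A + A*(1 + A)/3) (T(P, A) = (-5 + ((P*P - 7*A) + A*(1 + A)/3))*(3*P + P*A) = (-5 + ((P**2 - 7*A) + A*(1 + A)/3))*(3*P + A*P) = (-5 + (P**2 - 7*A + A*(1 + A)/3))*(3*P + A*P) = (-5 + P**2 - 7*A + A*(1 + A)/3)*(3*P + A*P) = (3*P + A*P)*(-5 + P**2 - 7*A + A*(1 + A)/3))
T(88, 55) - 19662 = (1/3)*88*(-45 + 55**3 - 75*55 - 17*55**2 + 9*88**2 + 3*55*88**2) - 19662 = (1/3)*88*(-45 + 166375 - 4125 - 17*3025 + 9*7744 + 3*55*7744) - 19662 = (1/3)*88*(-45 + 166375 - 4125 - 51425 + 69696 + 1277760) - 19662 = (1/3)*88*1458236 - 19662 = 128324768/3 - 19662 = 128265782/3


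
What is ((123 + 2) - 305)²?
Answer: 32400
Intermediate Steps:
((123 + 2) - 305)² = (125 - 305)² = (-180)² = 32400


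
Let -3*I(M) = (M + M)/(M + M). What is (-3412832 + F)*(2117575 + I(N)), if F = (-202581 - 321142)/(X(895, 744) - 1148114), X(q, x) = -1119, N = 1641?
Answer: -8305421410794642764/1149233 ≈ -7.2269e+12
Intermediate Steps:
I(M) = -⅓ (I(M) = -(M + M)/(3*(M + M)) = -2*M/(3*(2*M)) = -2*M*1/(2*M)/3 = -⅓*1 = -⅓)
F = 523723/1149233 (F = (-202581 - 321142)/(-1119 - 1148114) = -523723/(-1149233) = -523723*(-1/1149233) = 523723/1149233 ≈ 0.45572)
(-3412832 + F)*(2117575 + I(N)) = (-3412832 + 523723/1149233)*(2117575 - ⅓) = -3922138634133/1149233*6352724/3 = -8305421410794642764/1149233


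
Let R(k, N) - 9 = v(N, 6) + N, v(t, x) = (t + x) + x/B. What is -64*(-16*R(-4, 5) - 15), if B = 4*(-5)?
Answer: 131264/5 ≈ 26253.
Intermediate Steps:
B = -20
v(t, x) = t + 19*x/20 (v(t, x) = (t + x) + x/(-20) = (t + x) + x*(-1/20) = (t + x) - x/20 = t + 19*x/20)
R(k, N) = 147/10 + 2*N (R(k, N) = 9 + ((N + (19/20)*6) + N) = 9 + ((N + 57/10) + N) = 9 + ((57/10 + N) + N) = 9 + (57/10 + 2*N) = 147/10 + 2*N)
-64*(-16*R(-4, 5) - 15) = -64*(-16*(147/10 + 2*5) - 15) = -64*(-16*(147/10 + 10) - 15) = -64*(-16*247/10 - 15) = -64*(-1976/5 - 15) = -64*(-2051/5) = 131264/5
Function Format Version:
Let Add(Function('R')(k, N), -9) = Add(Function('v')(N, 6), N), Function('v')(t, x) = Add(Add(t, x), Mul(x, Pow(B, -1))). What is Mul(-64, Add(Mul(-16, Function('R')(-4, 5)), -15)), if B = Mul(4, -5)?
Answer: Rational(131264, 5) ≈ 26253.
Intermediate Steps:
B = -20
Function('v')(t, x) = Add(t, Mul(Rational(19, 20), x)) (Function('v')(t, x) = Add(Add(t, x), Mul(x, Pow(-20, -1))) = Add(Add(t, x), Mul(x, Rational(-1, 20))) = Add(Add(t, x), Mul(Rational(-1, 20), x)) = Add(t, Mul(Rational(19, 20), x)))
Function('R')(k, N) = Add(Rational(147, 10), Mul(2, N)) (Function('R')(k, N) = Add(9, Add(Add(N, Mul(Rational(19, 20), 6)), N)) = Add(9, Add(Add(N, Rational(57, 10)), N)) = Add(9, Add(Add(Rational(57, 10), N), N)) = Add(9, Add(Rational(57, 10), Mul(2, N))) = Add(Rational(147, 10), Mul(2, N)))
Mul(-64, Add(Mul(-16, Function('R')(-4, 5)), -15)) = Mul(-64, Add(Mul(-16, Add(Rational(147, 10), Mul(2, 5))), -15)) = Mul(-64, Add(Mul(-16, Add(Rational(147, 10), 10)), -15)) = Mul(-64, Add(Mul(-16, Rational(247, 10)), -15)) = Mul(-64, Add(Rational(-1976, 5), -15)) = Mul(-64, Rational(-2051, 5)) = Rational(131264, 5)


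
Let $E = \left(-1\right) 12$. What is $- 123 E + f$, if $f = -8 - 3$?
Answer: $1465$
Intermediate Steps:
$E = -12$
$f = -11$ ($f = -8 - 3 = -11$)
$- 123 E + f = \left(-123\right) \left(-12\right) - 11 = 1476 - 11 = 1465$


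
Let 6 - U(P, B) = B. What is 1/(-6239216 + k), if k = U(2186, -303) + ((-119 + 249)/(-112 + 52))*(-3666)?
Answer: -1/6230964 ≈ -1.6049e-7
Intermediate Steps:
U(P, B) = 6 - B
k = 8252 (k = (6 - 1*(-303)) + ((-119 + 249)/(-112 + 52))*(-3666) = (6 + 303) + (130/(-60))*(-3666) = 309 + (130*(-1/60))*(-3666) = 309 - 13/6*(-3666) = 309 + 7943 = 8252)
1/(-6239216 + k) = 1/(-6239216 + 8252) = 1/(-6230964) = -1/6230964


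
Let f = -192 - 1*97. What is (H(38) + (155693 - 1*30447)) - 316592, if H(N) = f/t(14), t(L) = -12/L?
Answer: -1146053/6 ≈ -1.9101e+5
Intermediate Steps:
f = -289 (f = -192 - 97 = -289)
H(N) = 2023/6 (H(N) = -289/((-12/14)) = -289/((-12*1/14)) = -289/(-6/7) = -289*(-7/6) = 2023/6)
(H(38) + (155693 - 1*30447)) - 316592 = (2023/6 + (155693 - 1*30447)) - 316592 = (2023/6 + (155693 - 30447)) - 316592 = (2023/6 + 125246) - 316592 = 753499/6 - 316592 = -1146053/6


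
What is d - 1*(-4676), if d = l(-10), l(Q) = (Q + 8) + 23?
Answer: 4697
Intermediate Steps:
l(Q) = 31 + Q (l(Q) = (8 + Q) + 23 = 31 + Q)
d = 21 (d = 31 - 10 = 21)
d - 1*(-4676) = 21 - 1*(-4676) = 21 + 4676 = 4697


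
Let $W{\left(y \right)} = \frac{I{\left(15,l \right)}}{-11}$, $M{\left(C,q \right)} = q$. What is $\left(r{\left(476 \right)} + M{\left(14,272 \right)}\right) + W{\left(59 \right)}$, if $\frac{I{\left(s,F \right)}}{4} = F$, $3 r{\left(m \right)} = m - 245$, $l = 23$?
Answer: $\frac{3747}{11} \approx 340.64$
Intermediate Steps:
$r{\left(m \right)} = - \frac{245}{3} + \frac{m}{3}$ ($r{\left(m \right)} = \frac{m - 245}{3} = \frac{-245 + m}{3} = - \frac{245}{3} + \frac{m}{3}$)
$I{\left(s,F \right)} = 4 F$
$W{\left(y \right)} = - \frac{92}{11}$ ($W{\left(y \right)} = \frac{4 \cdot 23}{-11} = 92 \left(- \frac{1}{11}\right) = - \frac{92}{11}$)
$\left(r{\left(476 \right)} + M{\left(14,272 \right)}\right) + W{\left(59 \right)} = \left(\left(- \frac{245}{3} + \frac{1}{3} \cdot 476\right) + 272\right) - \frac{92}{11} = \left(\left(- \frac{245}{3} + \frac{476}{3}\right) + 272\right) - \frac{92}{11} = \left(77 + 272\right) - \frac{92}{11} = 349 - \frac{92}{11} = \frac{3747}{11}$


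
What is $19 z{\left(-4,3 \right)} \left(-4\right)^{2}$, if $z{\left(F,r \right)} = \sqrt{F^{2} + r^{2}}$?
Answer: $1520$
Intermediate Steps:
$19 z{\left(-4,3 \right)} \left(-4\right)^{2} = 19 \sqrt{\left(-4\right)^{2} + 3^{2}} \left(-4\right)^{2} = 19 \sqrt{16 + 9} \cdot 16 = 19 \sqrt{25} \cdot 16 = 19 \cdot 5 \cdot 16 = 95 \cdot 16 = 1520$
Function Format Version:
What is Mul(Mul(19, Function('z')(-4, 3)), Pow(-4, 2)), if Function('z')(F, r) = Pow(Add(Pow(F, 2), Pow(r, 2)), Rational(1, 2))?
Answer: 1520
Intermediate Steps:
Mul(Mul(19, Function('z')(-4, 3)), Pow(-4, 2)) = Mul(Mul(19, Pow(Add(Pow(-4, 2), Pow(3, 2)), Rational(1, 2))), Pow(-4, 2)) = Mul(Mul(19, Pow(Add(16, 9), Rational(1, 2))), 16) = Mul(Mul(19, Pow(25, Rational(1, 2))), 16) = Mul(Mul(19, 5), 16) = Mul(95, 16) = 1520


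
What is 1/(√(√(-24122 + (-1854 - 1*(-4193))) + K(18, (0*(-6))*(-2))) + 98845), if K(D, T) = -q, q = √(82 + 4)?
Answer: 1/(98845 + √(-√86 + I*√21783)) ≈ 1.0116e-5 - 9.1e-10*I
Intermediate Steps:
q = √86 ≈ 9.2736
K(D, T) = -√86
1/(√(√(-24122 + (-1854 - 1*(-4193))) + K(18, (0*(-6))*(-2))) + 98845) = 1/(√(√(-24122 + (-1854 - 1*(-4193))) - √86) + 98845) = 1/(√(√(-24122 + (-1854 + 4193)) - √86) + 98845) = 1/(√(√(-24122 + 2339) - √86) + 98845) = 1/(√(√(-21783) - √86) + 98845) = 1/(√(I*√21783 - √86) + 98845) = 1/(√(-√86 + I*√21783) + 98845) = 1/(98845 + √(-√86 + I*√21783))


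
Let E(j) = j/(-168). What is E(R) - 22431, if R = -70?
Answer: -269167/12 ≈ -22431.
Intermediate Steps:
E(j) = -j/168 (E(j) = j*(-1/168) = -j/168)
E(R) - 22431 = -1/168*(-70) - 22431 = 5/12 - 22431 = -269167/12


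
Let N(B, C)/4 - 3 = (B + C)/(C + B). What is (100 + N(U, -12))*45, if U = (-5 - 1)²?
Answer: 5220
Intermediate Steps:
U = 36 (U = (-6)² = 36)
N(B, C) = 16 (N(B, C) = 12 + 4*((B + C)/(C + B)) = 12 + 4*((B + C)/(B + C)) = 12 + 4*1 = 12 + 4 = 16)
(100 + N(U, -12))*45 = (100 + 16)*45 = 116*45 = 5220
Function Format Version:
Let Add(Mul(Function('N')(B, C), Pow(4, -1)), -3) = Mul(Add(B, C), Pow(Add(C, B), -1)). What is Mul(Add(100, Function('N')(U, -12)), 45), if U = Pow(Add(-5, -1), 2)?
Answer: 5220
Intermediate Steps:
U = 36 (U = Pow(-6, 2) = 36)
Function('N')(B, C) = 16 (Function('N')(B, C) = Add(12, Mul(4, Mul(Add(B, C), Pow(Add(C, B), -1)))) = Add(12, Mul(4, Mul(Add(B, C), Pow(Add(B, C), -1)))) = Add(12, Mul(4, 1)) = Add(12, 4) = 16)
Mul(Add(100, Function('N')(U, -12)), 45) = Mul(Add(100, 16), 45) = Mul(116, 45) = 5220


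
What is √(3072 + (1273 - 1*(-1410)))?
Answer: √5755 ≈ 75.862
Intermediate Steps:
√(3072 + (1273 - 1*(-1410))) = √(3072 + (1273 + 1410)) = √(3072 + 2683) = √5755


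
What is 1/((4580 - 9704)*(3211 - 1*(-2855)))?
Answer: -1/31082184 ≈ -3.2173e-8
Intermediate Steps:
1/((4580 - 9704)*(3211 - 1*(-2855))) = 1/((-5124)*(3211 + 2855)) = -1/5124/6066 = -1/5124*1/6066 = -1/31082184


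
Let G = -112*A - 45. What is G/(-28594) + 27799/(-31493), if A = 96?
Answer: -454854685/900510842 ≈ -0.50511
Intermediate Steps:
G = -10797 (G = -112*96 - 45 = -10752 - 45 = -10797)
G/(-28594) + 27799/(-31493) = -10797/(-28594) + 27799/(-31493) = -10797*(-1/28594) + 27799*(-1/31493) = 10797/28594 - 27799/31493 = -454854685/900510842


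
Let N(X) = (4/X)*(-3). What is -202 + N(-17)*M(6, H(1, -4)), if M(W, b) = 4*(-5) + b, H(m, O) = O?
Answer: -3722/17 ≈ -218.94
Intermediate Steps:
N(X) = -12/X
M(W, b) = -20 + b
-202 + N(-17)*M(6, H(1, -4)) = -202 + (-12/(-17))*(-20 - 4) = -202 - 12*(-1/17)*(-24) = -202 + (12/17)*(-24) = -202 - 288/17 = -3722/17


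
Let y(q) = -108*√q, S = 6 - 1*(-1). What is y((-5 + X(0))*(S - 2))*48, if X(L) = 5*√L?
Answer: -25920*I ≈ -25920.0*I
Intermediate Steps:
S = 7 (S = 6 + 1 = 7)
y((-5 + X(0))*(S - 2))*48 = -108*√(-5 + 5*√0)*√(7 - 2)*48 = -108*√5*√(-5 + 5*0)*48 = -108*√5*√(-5 + 0)*48 = -108*5*I*48 = -540*I*48 = -25920*I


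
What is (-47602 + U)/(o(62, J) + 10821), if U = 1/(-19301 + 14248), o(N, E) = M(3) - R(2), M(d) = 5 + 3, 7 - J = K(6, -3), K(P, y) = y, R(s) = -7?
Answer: -240532907/54754308 ≈ -4.3930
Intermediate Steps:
J = 10 (J = 7 - 1*(-3) = 7 + 3 = 10)
M(d) = 8
o(N, E) = 15 (o(N, E) = 8 - 1*(-7) = 8 + 7 = 15)
U = -1/5053 (U = 1/(-5053) = -1/5053 ≈ -0.00019790)
(-47602 + U)/(o(62, J) + 10821) = (-47602 - 1/5053)/(15 + 10821) = -240532907/5053/10836 = -240532907/5053*1/10836 = -240532907/54754308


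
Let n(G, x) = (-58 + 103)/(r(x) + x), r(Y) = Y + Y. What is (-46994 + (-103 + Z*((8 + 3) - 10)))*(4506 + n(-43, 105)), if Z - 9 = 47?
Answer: -1483814263/7 ≈ -2.1197e+8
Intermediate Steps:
r(Y) = 2*Y
Z = 56 (Z = 9 + 47 = 56)
n(G, x) = 15/x (n(G, x) = (-58 + 103)/(2*x + x) = 45/((3*x)) = 45*(1/(3*x)) = 15/x)
(-46994 + (-103 + Z*((8 + 3) - 10)))*(4506 + n(-43, 105)) = (-46994 + (-103 + 56*((8 + 3) - 10)))*(4506 + 15/105) = (-46994 + (-103 + 56*(11 - 10)))*(4506 + 15*(1/105)) = (-46994 + (-103 + 56*1))*(4506 + ⅐) = (-46994 + (-103 + 56))*(31543/7) = (-46994 - 47)*(31543/7) = -47041*31543/7 = -1483814263/7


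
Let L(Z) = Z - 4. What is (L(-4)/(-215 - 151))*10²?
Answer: 400/183 ≈ 2.1858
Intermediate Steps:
L(Z) = -4 + Z
(L(-4)/(-215 - 151))*10² = ((-4 - 4)/(-215 - 151))*10² = (-8/(-366))*100 = -1/366*(-8)*100 = (4/183)*100 = 400/183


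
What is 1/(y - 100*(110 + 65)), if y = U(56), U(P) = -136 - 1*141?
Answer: -1/17777 ≈ -5.6252e-5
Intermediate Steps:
U(P) = -277 (U(P) = -136 - 141 = -277)
y = -277
1/(y - 100*(110 + 65)) = 1/(-277 - 100*(110 + 65)) = 1/(-277 - 100*175) = 1/(-277 - 17500) = 1/(-17777) = -1/17777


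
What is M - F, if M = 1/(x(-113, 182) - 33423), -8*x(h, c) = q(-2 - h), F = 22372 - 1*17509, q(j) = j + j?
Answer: -650683993/133803 ≈ -4863.0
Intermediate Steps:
q(j) = 2*j
F = 4863 (F = 22372 - 17509 = 4863)
x(h, c) = ½ + h/4 (x(h, c) = -(-2 - h)/4 = -(-4 - 2*h)/8 = ½ + h/4)
M = -4/133803 (M = 1/((½ + (¼)*(-113)) - 33423) = 1/((½ - 113/4) - 33423) = 1/(-111/4 - 33423) = 1/(-133803/4) = -4/133803 ≈ -2.9895e-5)
M - F = -4/133803 - 1*4863 = -4/133803 - 4863 = -650683993/133803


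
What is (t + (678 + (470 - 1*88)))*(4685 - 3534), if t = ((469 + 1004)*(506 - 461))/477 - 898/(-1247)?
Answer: 91260728559/66091 ≈ 1.3808e+6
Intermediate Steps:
t = 9231749/66091 (t = (1473*45)*(1/477) - 898*(-1/1247) = 66285*(1/477) + 898/1247 = 7365/53 + 898/1247 = 9231749/66091 ≈ 139.68)
(t + (678 + (470 - 1*88)))*(4685 - 3534) = (9231749/66091 + (678 + (470 - 1*88)))*(4685 - 3534) = (9231749/66091 + (678 + (470 - 88)))*1151 = (9231749/66091 + (678 + 382))*1151 = (9231749/66091 + 1060)*1151 = (79288209/66091)*1151 = 91260728559/66091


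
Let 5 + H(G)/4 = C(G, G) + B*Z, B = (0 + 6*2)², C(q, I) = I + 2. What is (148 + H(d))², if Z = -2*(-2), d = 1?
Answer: 5973136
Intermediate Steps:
C(q, I) = 2 + I
Z = 4
B = 144 (B = (0 + 12)² = 12² = 144)
H(G) = 2292 + 4*G (H(G) = -20 + 4*((2 + G) + 144*4) = -20 + 4*((2 + G) + 576) = -20 + 4*(578 + G) = -20 + (2312 + 4*G) = 2292 + 4*G)
(148 + H(d))² = (148 + (2292 + 4*1))² = (148 + (2292 + 4))² = (148 + 2296)² = 2444² = 5973136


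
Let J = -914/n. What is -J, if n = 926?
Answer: 457/463 ≈ 0.98704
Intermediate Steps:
J = -457/463 (J = -914/926 = -914*1/926 = -457/463 ≈ -0.98704)
-J = -1*(-457/463) = 457/463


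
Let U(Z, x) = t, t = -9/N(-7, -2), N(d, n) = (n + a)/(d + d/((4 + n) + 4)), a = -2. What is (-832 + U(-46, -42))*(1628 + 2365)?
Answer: -27164379/8 ≈ -3.3955e+6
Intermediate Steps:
N(d, n) = (-2 + n)/(d + d/(8 + n)) (N(d, n) = (n - 2)/(d + d/((4 + n) + 4)) = (-2 + n)/(d + d/(8 + n)))
t = -147/8 (t = -9*(-7*(9 - 2)/(-16 + (-2)**2 + 6*(-2))) = -9*(-49/(-16 + 4 - 12)) = -9/((-1/7*1/7*(-24))) = -9/24/49 = -9*49/24 = -147/8 ≈ -18.375)
U(Z, x) = -147/8
(-832 + U(-46, -42))*(1628 + 2365) = (-832 - 147/8)*(1628 + 2365) = -6803/8*3993 = -27164379/8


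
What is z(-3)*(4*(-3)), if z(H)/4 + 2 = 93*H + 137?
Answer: 6912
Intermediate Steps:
z(H) = 540 + 372*H (z(H) = -8 + 4*(93*H + 137) = -8 + 4*(137 + 93*H) = -8 + (548 + 372*H) = 540 + 372*H)
z(-3)*(4*(-3)) = (540 + 372*(-3))*(4*(-3)) = (540 - 1116)*(-12) = -576*(-12) = 6912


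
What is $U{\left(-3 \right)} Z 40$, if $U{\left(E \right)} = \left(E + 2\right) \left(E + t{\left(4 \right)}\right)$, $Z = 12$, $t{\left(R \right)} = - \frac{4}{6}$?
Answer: $1760$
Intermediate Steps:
$t{\left(R \right)} = - \frac{2}{3}$ ($t{\left(R \right)} = \left(-4\right) \frac{1}{6} = - \frac{2}{3}$)
$U{\left(E \right)} = \left(2 + E\right) \left(- \frac{2}{3} + E\right)$ ($U{\left(E \right)} = \left(E + 2\right) \left(E - \frac{2}{3}\right) = \left(2 + E\right) \left(- \frac{2}{3} + E\right)$)
$U{\left(-3 \right)} Z 40 = \left(- \frac{4}{3} + \left(-3\right)^{2} + \frac{4}{3} \left(-3\right)\right) 12 \cdot 40 = \left(- \frac{4}{3} + 9 - 4\right) 12 \cdot 40 = \frac{11}{3} \cdot 12 \cdot 40 = 44 \cdot 40 = 1760$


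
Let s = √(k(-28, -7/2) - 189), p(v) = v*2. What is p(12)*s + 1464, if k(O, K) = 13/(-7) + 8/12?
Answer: 1464 + 8*I*√83874/7 ≈ 1464.0 + 330.98*I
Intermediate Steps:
k(O, K) = -25/21 (k(O, K) = 13*(-⅐) + 8*(1/12) = -13/7 + ⅔ = -25/21)
p(v) = 2*v
s = I*√83874/21 (s = √(-25/21 - 189) = √(-3994/21) = I*√83874/21 ≈ 13.791*I)
p(12)*s + 1464 = (2*12)*(I*√83874/21) + 1464 = 24*(I*√83874/21) + 1464 = 8*I*√83874/7 + 1464 = 1464 + 8*I*√83874/7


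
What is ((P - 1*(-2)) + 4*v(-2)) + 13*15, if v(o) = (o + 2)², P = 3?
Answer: 200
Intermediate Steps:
v(o) = (2 + o)²
((P - 1*(-2)) + 4*v(-2)) + 13*15 = ((3 - 1*(-2)) + 4*(2 - 2)²) + 13*15 = ((3 + 2) + 4*0²) + 195 = (5 + 4*0) + 195 = (5 + 0) + 195 = 5 + 195 = 200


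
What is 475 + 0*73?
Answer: 475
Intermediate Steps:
475 + 0*73 = 475 + 0 = 475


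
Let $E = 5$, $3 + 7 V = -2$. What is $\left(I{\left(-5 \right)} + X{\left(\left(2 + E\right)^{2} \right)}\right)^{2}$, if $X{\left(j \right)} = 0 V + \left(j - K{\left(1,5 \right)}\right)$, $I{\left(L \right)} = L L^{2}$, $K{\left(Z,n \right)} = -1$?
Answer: $5625$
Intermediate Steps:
$V = - \frac{5}{7}$ ($V = - \frac{3}{7} + \frac{1}{7} \left(-2\right) = - \frac{3}{7} - \frac{2}{7} = - \frac{5}{7} \approx -0.71429$)
$I{\left(L \right)} = L^{3}$
$X{\left(j \right)} = 1 + j$ ($X{\left(j \right)} = 0 \left(- \frac{5}{7}\right) + \left(j - -1\right) = 0 + \left(j + 1\right) = 0 + \left(1 + j\right) = 1 + j$)
$\left(I{\left(-5 \right)} + X{\left(\left(2 + E\right)^{2} \right)}\right)^{2} = \left(\left(-5\right)^{3} + \left(1 + \left(2 + 5\right)^{2}\right)\right)^{2} = \left(-125 + \left(1 + 7^{2}\right)\right)^{2} = \left(-125 + \left(1 + 49\right)\right)^{2} = \left(-125 + 50\right)^{2} = \left(-75\right)^{2} = 5625$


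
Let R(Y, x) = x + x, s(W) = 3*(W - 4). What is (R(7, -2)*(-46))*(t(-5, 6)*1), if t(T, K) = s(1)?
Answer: -1656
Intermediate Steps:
s(W) = -12 + 3*W (s(W) = 3*(-4 + W) = -12 + 3*W)
t(T, K) = -9 (t(T, K) = -12 + 3*1 = -12 + 3 = -9)
R(Y, x) = 2*x
(R(7, -2)*(-46))*(t(-5, 6)*1) = ((2*(-2))*(-46))*(-9*1) = -4*(-46)*(-9) = 184*(-9) = -1656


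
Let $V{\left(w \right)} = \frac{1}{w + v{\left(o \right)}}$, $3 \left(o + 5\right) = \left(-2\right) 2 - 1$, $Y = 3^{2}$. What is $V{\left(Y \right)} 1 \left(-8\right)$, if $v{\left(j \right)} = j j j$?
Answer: $\frac{216}{7757} \approx 0.027846$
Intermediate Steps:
$Y = 9$
$o = - \frac{20}{3}$ ($o = -5 + \frac{\left(-2\right) 2 - 1}{3} = -5 + \frac{-4 - 1}{3} = -5 + \frac{1}{3} \left(-5\right) = -5 - \frac{5}{3} = - \frac{20}{3} \approx -6.6667$)
$v{\left(j \right)} = j^{3}$ ($v{\left(j \right)} = j^{2} j = j^{3}$)
$V{\left(w \right)} = \frac{1}{- \frac{8000}{27} + w}$ ($V{\left(w \right)} = \frac{1}{w + \left(- \frac{20}{3}\right)^{3}} = \frac{1}{w - \frac{8000}{27}} = \frac{1}{- \frac{8000}{27} + w}$)
$V{\left(Y \right)} 1 \left(-8\right) = \frac{27}{-8000 + 27 \cdot 9} \cdot 1 \left(-8\right) = \frac{27}{-8000 + 243} \cdot 1 \left(-8\right) = \frac{27}{-7757} \cdot 1 \left(-8\right) = 27 \left(- \frac{1}{7757}\right) 1 \left(-8\right) = \left(- \frac{27}{7757}\right) 1 \left(-8\right) = \left(- \frac{27}{7757}\right) \left(-8\right) = \frac{216}{7757}$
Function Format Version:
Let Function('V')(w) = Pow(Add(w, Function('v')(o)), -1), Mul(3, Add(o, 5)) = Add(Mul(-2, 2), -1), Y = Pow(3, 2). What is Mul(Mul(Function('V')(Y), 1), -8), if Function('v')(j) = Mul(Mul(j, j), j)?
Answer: Rational(216, 7757) ≈ 0.027846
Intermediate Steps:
Y = 9
o = Rational(-20, 3) (o = Add(-5, Mul(Rational(1, 3), Add(Mul(-2, 2), -1))) = Add(-5, Mul(Rational(1, 3), Add(-4, -1))) = Add(-5, Mul(Rational(1, 3), -5)) = Add(-5, Rational(-5, 3)) = Rational(-20, 3) ≈ -6.6667)
Function('v')(j) = Pow(j, 3) (Function('v')(j) = Mul(Pow(j, 2), j) = Pow(j, 3))
Function('V')(w) = Pow(Add(Rational(-8000, 27), w), -1) (Function('V')(w) = Pow(Add(w, Pow(Rational(-20, 3), 3)), -1) = Pow(Add(w, Rational(-8000, 27)), -1) = Pow(Add(Rational(-8000, 27), w), -1))
Mul(Mul(Function('V')(Y), 1), -8) = Mul(Mul(Mul(27, Pow(Add(-8000, Mul(27, 9)), -1)), 1), -8) = Mul(Mul(Mul(27, Pow(Add(-8000, 243), -1)), 1), -8) = Mul(Mul(Mul(27, Pow(-7757, -1)), 1), -8) = Mul(Mul(Mul(27, Rational(-1, 7757)), 1), -8) = Mul(Mul(Rational(-27, 7757), 1), -8) = Mul(Rational(-27, 7757), -8) = Rational(216, 7757)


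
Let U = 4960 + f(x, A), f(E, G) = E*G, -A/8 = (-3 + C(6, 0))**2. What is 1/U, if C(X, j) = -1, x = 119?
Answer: -1/10272 ≈ -9.7352e-5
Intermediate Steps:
A = -128 (A = -8*(-3 - 1)**2 = -8*(-4)**2 = -8*16 = -128)
U = -10272 (U = 4960 + 119*(-128) = 4960 - 15232 = -10272)
1/U = 1/(-10272) = -1/10272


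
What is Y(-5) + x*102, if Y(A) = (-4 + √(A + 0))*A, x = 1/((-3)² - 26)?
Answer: 14 - 5*I*√5 ≈ 14.0 - 11.18*I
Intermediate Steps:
x = -1/17 (x = 1/(9 - 26) = 1/(-17) = -1/17 ≈ -0.058824)
Y(A) = A*(-4 + √A) (Y(A) = (-4 + √A)*A = A*(-4 + √A))
Y(-5) + x*102 = ((-5)^(3/2) - 4*(-5)) - 1/17*102 = (-5*I*√5 + 20) - 6 = (20 - 5*I*√5) - 6 = 14 - 5*I*√5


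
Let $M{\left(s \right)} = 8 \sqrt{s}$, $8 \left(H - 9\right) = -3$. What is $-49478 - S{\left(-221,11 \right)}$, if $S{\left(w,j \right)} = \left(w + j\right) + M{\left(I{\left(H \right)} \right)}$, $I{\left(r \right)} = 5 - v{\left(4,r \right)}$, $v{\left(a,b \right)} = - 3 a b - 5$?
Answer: $-49268 - 4 \sqrt{454} \approx -49353.0$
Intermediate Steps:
$H = \frac{69}{8}$ ($H = 9 + \frac{1}{8} \left(-3\right) = 9 - \frac{3}{8} = \frac{69}{8} \approx 8.625$)
$v{\left(a,b \right)} = -5 - 3 a b$ ($v{\left(a,b \right)} = - 3 a b - 5 = -5 - 3 a b$)
$I{\left(r \right)} = 10 + 12 r$ ($I{\left(r \right)} = 5 - \left(-5 - 12 r\right) = 5 + \left(5 + 12 r\right) = 10 + 12 r$)
$S{\left(w,j \right)} = j + w + 4 \sqrt{454}$ ($S{\left(w,j \right)} = \left(w + j\right) + 8 \sqrt{10 + 12 \cdot \frac{69}{8}} = \left(j + w\right) + 8 \sqrt{10 + \frac{207}{2}} = \left(j + w\right) + 8 \sqrt{\frac{227}{2}} = \left(j + w\right) + 8 \frac{\sqrt{454}}{2} = \left(j + w\right) + 4 \sqrt{454} = j + w + 4 \sqrt{454}$)
$-49478 - S{\left(-221,11 \right)} = -49478 - \left(11 - 221 + 4 \sqrt{454}\right) = -49478 - \left(-210 + 4 \sqrt{454}\right) = -49478 + \left(210 - 4 \sqrt{454}\right) = -49268 - 4 \sqrt{454}$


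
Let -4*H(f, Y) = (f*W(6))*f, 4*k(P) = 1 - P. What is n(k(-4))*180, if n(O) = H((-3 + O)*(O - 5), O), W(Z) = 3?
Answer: -1488375/256 ≈ -5814.0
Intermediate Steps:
k(P) = ¼ - P/4 (k(P) = (1 - P)/4 = ¼ - P/4)
H(f, Y) = -3*f²/4 (H(f, Y) = -f*3*f/4 = -3*f*f/4 = -3*f²/4)
n(O) = -3*(-5 + O)²*(-3 + O)²/4 (n(O) = -3*(-3 + O)²*(O - 5)²/4 = -3*(-5 + O)²*(-3 + O)²/4)
n(k(-4))*180 = -3*(15 + (¼ - ¼*(-4))² - 8*(¼ - ¼*(-4)))²/4*180 = -3*(15 + (¼ + 1)² - 8*(¼ + 1))²/4*180 = -3*(15 + (5/4)² - 8*5/4)²/4*180 = -3*(15 + 25/16 - 10)²/4*180 = -3*(105/16)²/4*180 = -¾*11025/256*180 = -33075/1024*180 = -1488375/256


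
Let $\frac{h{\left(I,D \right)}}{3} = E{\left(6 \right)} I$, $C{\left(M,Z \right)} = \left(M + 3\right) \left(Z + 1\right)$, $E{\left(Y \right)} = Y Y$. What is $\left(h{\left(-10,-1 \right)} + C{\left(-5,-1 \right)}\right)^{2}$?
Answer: $1166400$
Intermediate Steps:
$E{\left(Y \right)} = Y^{2}$
$C{\left(M,Z \right)} = \left(1 + Z\right) \left(3 + M\right)$ ($C{\left(M,Z \right)} = \left(3 + M\right) \left(1 + Z\right) = \left(1 + Z\right) \left(3 + M\right)$)
$h{\left(I,D \right)} = 108 I$ ($h{\left(I,D \right)} = 3 \cdot 6^{2} I = 3 \cdot 36 I = 108 I$)
$\left(h{\left(-10,-1 \right)} + C{\left(-5,-1 \right)}\right)^{2} = \left(108 \left(-10\right) + \left(3 - 5 + 3 \left(-1\right) - -5\right)\right)^{2} = \left(-1080 + \left(3 - 5 - 3 + 5\right)\right)^{2} = \left(-1080 + 0\right)^{2} = \left(-1080\right)^{2} = 1166400$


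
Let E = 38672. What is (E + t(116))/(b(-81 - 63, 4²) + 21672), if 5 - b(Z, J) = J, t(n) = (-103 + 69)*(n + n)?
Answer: 30784/21661 ≈ 1.4212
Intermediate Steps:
t(n) = -68*n
b(Z, J) = 5 - J
(E + t(116))/(b(-81 - 63, 4²) + 21672) = (38672 - 68*116)/((5 - 1*4²) + 21672) = (38672 - 7888)/((5 - 1*16) + 21672) = 30784/((5 - 16) + 21672) = 30784/(-11 + 21672) = 30784/21661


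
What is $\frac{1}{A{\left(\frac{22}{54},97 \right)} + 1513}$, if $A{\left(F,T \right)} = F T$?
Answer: $\frac{27}{41918} \approx 0.00064411$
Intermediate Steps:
$\frac{1}{A{\left(\frac{22}{54},97 \right)} + 1513} = \frac{1}{\frac{22}{54} \cdot 97 + 1513} = \frac{1}{22 \cdot \frac{1}{54} \cdot 97 + 1513} = \frac{1}{\frac{11}{27} \cdot 97 + 1513} = \frac{1}{\frac{1067}{27} + 1513} = \frac{1}{\frac{41918}{27}} = \frac{27}{41918}$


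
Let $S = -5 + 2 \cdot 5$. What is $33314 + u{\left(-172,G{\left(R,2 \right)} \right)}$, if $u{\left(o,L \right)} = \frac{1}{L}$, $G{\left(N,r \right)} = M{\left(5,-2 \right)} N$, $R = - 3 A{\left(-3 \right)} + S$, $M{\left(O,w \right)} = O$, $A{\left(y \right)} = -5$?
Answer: $\frac{3331401}{100} \approx 33314.0$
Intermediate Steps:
$S = 5$ ($S = -5 + 10 = 5$)
$R = 20$ ($R = \left(-3\right) \left(-5\right) + 5 = 15 + 5 = 20$)
$G{\left(N,r \right)} = 5 N$
$33314 + u{\left(-172,G{\left(R,2 \right)} \right)} = 33314 + \frac{1}{5 \cdot 20} = 33314 + \frac{1}{100} = \frac{3331401}{100}$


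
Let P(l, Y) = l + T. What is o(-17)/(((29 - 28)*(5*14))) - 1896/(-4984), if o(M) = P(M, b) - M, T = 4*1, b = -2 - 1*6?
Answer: 1363/3115 ≈ 0.43756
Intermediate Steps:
b = -8 (b = -2 - 6 = -8)
T = 4
P(l, Y) = 4 + l (P(l, Y) = l + 4 = 4 + l)
o(M) = 4 (o(M) = (4 + M) - M = 4)
o(-17)/(((29 - 28)*(5*14))) - 1896/(-4984) = 4/(((29 - 28)*(5*14))) - 1896/(-4984) = 4/((1*70)) - 1896*(-1/4984) = 4/70 + 237/623 = 4*(1/70) + 237/623 = 2/35 + 237/623 = 1363/3115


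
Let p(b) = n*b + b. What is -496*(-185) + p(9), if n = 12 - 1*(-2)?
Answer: 91895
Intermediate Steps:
n = 14 (n = 12 + 2 = 14)
p(b) = 15*b (p(b) = 14*b + b = 15*b)
-496*(-185) + p(9) = -496*(-185) + 15*9 = 91760 + 135 = 91895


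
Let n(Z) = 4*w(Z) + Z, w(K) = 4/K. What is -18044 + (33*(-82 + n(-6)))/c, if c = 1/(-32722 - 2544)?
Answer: 105497828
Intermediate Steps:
c = -1/35266 (c = 1/(-35266) = -1/35266 ≈ -2.8356e-5)
n(Z) = Z + 16/Z (n(Z) = 4*(4/Z) + Z = 16/Z + Z = Z + 16/Z)
-18044 + (33*(-82 + n(-6)))/c = -18044 + (33*(-82 + (-6 + 16/(-6))))/(-1/35266) = -18044 + (33*(-82 + (-6 + 16*(-⅙))))*(-35266) = -18044 + (33*(-82 + (-6 - 8/3)))*(-35266) = -18044 + (33*(-82 - 26/3))*(-35266) = -18044 + (33*(-272/3))*(-35266) = -18044 - 2992*(-35266) = -18044 + 105515872 = 105497828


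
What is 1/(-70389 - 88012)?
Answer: -1/158401 ≈ -6.3131e-6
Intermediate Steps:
1/(-70389 - 88012) = 1/(-158401) = -1/158401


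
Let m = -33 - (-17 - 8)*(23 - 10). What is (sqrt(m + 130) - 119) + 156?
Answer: 37 + sqrt(422) ≈ 57.543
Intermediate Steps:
m = 292 (m = -33 - (-25)*13 = -33 - 1*(-325) = -33 + 325 = 292)
(sqrt(m + 130) - 119) + 156 = (sqrt(292 + 130) - 119) + 156 = (sqrt(422) - 119) + 156 = (-119 + sqrt(422)) + 156 = 37 + sqrt(422)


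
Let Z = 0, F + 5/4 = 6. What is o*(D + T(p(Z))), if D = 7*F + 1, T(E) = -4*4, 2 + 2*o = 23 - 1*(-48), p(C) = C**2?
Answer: 5037/8 ≈ 629.63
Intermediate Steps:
F = 19/4 (F = -5/4 + 6 = 19/4 ≈ 4.7500)
o = 69/2 (o = -1 + (23 - 1*(-48))/2 = -1 + (23 + 48)/2 = -1 + (1/2)*71 = -1 + 71/2 = 69/2 ≈ 34.500)
T(E) = -16
D = 137/4 (D = 7*(19/4) + 1 = 133/4 + 1 = 137/4 ≈ 34.250)
o*(D + T(p(Z))) = 69*(137/4 - 16)/2 = (69/2)*(73/4) = 5037/8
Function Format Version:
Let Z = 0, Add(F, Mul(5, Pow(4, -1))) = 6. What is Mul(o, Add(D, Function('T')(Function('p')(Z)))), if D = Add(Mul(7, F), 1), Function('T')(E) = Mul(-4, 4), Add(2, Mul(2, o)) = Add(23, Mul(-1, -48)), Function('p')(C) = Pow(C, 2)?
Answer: Rational(5037, 8) ≈ 629.63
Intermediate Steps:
F = Rational(19, 4) (F = Add(Rational(-5, 4), 6) = Rational(19, 4) ≈ 4.7500)
o = Rational(69, 2) (o = Add(-1, Mul(Rational(1, 2), Add(23, Mul(-1, -48)))) = Add(-1, Mul(Rational(1, 2), Add(23, 48))) = Add(-1, Mul(Rational(1, 2), 71)) = Add(-1, Rational(71, 2)) = Rational(69, 2) ≈ 34.500)
Function('T')(E) = -16
D = Rational(137, 4) (D = Add(Mul(7, Rational(19, 4)), 1) = Add(Rational(133, 4), 1) = Rational(137, 4) ≈ 34.250)
Mul(o, Add(D, Function('T')(Function('p')(Z)))) = Mul(Rational(69, 2), Add(Rational(137, 4), -16)) = Mul(Rational(69, 2), Rational(73, 4)) = Rational(5037, 8)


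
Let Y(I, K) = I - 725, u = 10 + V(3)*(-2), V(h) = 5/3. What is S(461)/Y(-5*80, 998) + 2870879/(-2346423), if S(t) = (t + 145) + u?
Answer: -4667314033/2639725875 ≈ -1.7681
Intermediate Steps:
V(h) = 5/3 (V(h) = 5*(⅓) = 5/3)
u = 20/3 (u = 10 + (5/3)*(-2) = 10 - 10/3 = 20/3 ≈ 6.6667)
Y(I, K) = -725 + I
S(t) = 455/3 + t (S(t) = (t + 145) + 20/3 = (145 + t) + 20/3 = 455/3 + t)
S(461)/Y(-5*80, 998) + 2870879/(-2346423) = (455/3 + 461)/(-725 - 5*80) + 2870879/(-2346423) = 1838/(3*(-725 - 400)) + 2870879*(-1/2346423) = (1838/3)/(-1125) - 2870879/2346423 = (1838/3)*(-1/1125) - 2870879/2346423 = -1838/3375 - 2870879/2346423 = -4667314033/2639725875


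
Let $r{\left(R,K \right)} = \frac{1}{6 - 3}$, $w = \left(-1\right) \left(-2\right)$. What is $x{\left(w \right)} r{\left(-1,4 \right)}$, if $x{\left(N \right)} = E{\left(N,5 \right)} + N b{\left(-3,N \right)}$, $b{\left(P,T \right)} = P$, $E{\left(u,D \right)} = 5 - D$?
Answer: $-2$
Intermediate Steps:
$w = 2$
$x{\left(N \right)} = - 3 N$ ($x{\left(N \right)} = \left(5 - 5\right) + N \left(-3\right) = \left(5 - 5\right) - 3 N = 0 - 3 N = - 3 N$)
$r{\left(R,K \right)} = \frac{1}{3}$
$x{\left(w \right)} r{\left(-1,4 \right)} = \left(-3\right) 2 \cdot \frac{1}{3} = \left(-6\right) \frac{1}{3} = -2$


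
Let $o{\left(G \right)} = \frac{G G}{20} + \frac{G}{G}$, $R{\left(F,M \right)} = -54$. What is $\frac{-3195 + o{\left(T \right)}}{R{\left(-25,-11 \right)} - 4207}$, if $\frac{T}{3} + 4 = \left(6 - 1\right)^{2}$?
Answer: $\frac{59911}{85220} \approx 0.70302$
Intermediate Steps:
$T = 63$ ($T = -12 + 3 \left(6 - 1\right)^{2} = -12 + 3 \cdot 5^{2} = -12 + 3 \cdot 25 = -12 + 75 = 63$)
$o{\left(G \right)} = 1 + \frac{G^{2}}{20}$ ($o{\left(G \right)} = G^{2} \cdot \frac{1}{20} + 1 = \frac{G^{2}}{20} + 1 = 1 + \frac{G^{2}}{20}$)
$\frac{-3195 + o{\left(T \right)}}{R{\left(-25,-11 \right)} - 4207} = \frac{-3195 + \left(1 + \frac{63^{2}}{20}\right)}{-54 - 4207} = \frac{-3195 + \left(1 + \frac{1}{20} \cdot 3969\right)}{-4261} = \left(-3195 + \left(1 + \frac{3969}{20}\right)\right) \left(- \frac{1}{4261}\right) = \left(-3195 + \frac{3989}{20}\right) \left(- \frac{1}{4261}\right) = \left(- \frac{59911}{20}\right) \left(- \frac{1}{4261}\right) = \frac{59911}{85220}$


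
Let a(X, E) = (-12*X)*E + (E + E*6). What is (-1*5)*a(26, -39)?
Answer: -59475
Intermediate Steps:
a(X, E) = 7*E - 12*E*X (a(X, E) = -12*E*X + (E + 6*E) = -12*E*X + 7*E = 7*E - 12*E*X)
(-1*5)*a(26, -39) = (-1*5)*(-39*(7 - 12*26)) = -(-195)*(7 - 312) = -(-195)*(-305) = -5*11895 = -59475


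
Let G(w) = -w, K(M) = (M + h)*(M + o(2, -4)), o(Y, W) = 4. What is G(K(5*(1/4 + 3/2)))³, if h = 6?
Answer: -27243729729/4096 ≈ -6.6513e+6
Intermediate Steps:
K(M) = (4 + M)*(6 + M) (K(M) = (M + 6)*(M + 4) = (6 + M)*(4 + M) = (4 + M)*(6 + M))
G(K(5*(1/4 + 3/2)))³ = (-(24 + (5*(1/4 + 3/2))² + 10*(5*(1/4 + 3/2))))³ = (-(24 + (5*(1*(¼) + 3*(½)))² + 10*(5*(1*(¼) + 3*(½)))))³ = (-(24 + (5*(¼ + 3/2))² + 10*(5*(¼ + 3/2))))³ = (-(24 + (5*(7/4))² + 10*(5*(7/4))))³ = (-(24 + (35/4)² + 10*(35/4)))³ = (-(24 + 1225/16 + 175/2))³ = (-1*3009/16)³ = (-3009/16)³ = -27243729729/4096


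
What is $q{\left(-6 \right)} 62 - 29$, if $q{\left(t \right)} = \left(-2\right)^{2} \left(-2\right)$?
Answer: $-525$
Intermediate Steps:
$q{\left(t \right)} = -8$ ($q{\left(t \right)} = 4 \left(-2\right) = -8$)
$q{\left(-6 \right)} 62 - 29 = \left(-8\right) 62 - 29 = -496 - 29 = -525$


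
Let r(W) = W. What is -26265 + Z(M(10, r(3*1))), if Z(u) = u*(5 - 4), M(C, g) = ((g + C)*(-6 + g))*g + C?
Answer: -26372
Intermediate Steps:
M(C, g) = C + g*(-6 + g)*(C + g) (M(C, g) = ((C + g)*(-6 + g))*g + C = ((-6 + g)*(C + g))*g + C = g*(-6 + g)*(C + g) + C = C + g*(-6 + g)*(C + g))
Z(u) = u (Z(u) = u*1 = u)
-26265 + Z(M(10, r(3*1))) = -26265 + (10 + (3*1)³ - 6*(3*1)² + 10*(3*1)² - 6*10*3*1) = -26265 + (10 + 3³ - 6*3² + 10*3² - 6*10*3) = -26265 + (10 + 27 - 6*9 + 10*9 - 180) = -26265 + (10 + 27 - 54 + 90 - 180) = -26265 - 107 = -26372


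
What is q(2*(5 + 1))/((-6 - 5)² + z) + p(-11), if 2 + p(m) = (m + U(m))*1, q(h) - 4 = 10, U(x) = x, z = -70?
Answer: -1210/51 ≈ -23.725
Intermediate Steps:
q(h) = 14 (q(h) = 4 + 10 = 14)
p(m) = -2 + 2*m (p(m) = -2 + (m + m)*1 = -2 + (2*m)*1 = -2 + 2*m)
q(2*(5 + 1))/((-6 - 5)² + z) + p(-11) = 14/((-6 - 5)² - 70) + (-2 + 2*(-11)) = 14/((-11)² - 70) + (-2 - 22) = 14/(121 - 70) - 24 = 14/51 - 24 = -1210/51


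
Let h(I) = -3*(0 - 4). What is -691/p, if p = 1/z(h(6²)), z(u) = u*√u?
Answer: -16584*√3 ≈ -28724.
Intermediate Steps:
h(I) = 12 (h(I) = -3*(-4) = 12)
z(u) = u^(3/2)
p = √3/72 (p = 1/(12^(3/2)) = 1/(24*√3) = √3/72 ≈ 0.024056)
-691/p = -691*24*√3 = -16584*√3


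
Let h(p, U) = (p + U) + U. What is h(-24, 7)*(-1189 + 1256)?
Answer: -670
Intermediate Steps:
h(p, U) = p + 2*U (h(p, U) = (U + p) + U = p + 2*U)
h(-24, 7)*(-1189 + 1256) = (-24 + 2*7)*(-1189 + 1256) = (-24 + 14)*67 = -10*67 = -670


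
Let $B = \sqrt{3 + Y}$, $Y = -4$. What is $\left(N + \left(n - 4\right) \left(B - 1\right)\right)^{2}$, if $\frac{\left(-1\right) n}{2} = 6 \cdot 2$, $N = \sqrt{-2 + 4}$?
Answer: $\left(28 + \sqrt{2} - 28 i\right)^{2} \approx 81.196 - 1647.2 i$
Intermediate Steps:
$N = \sqrt{2} \approx 1.4142$
$n = -24$ ($n = - 2 \cdot 6 \cdot 2 = \left(-2\right) 12 = -24$)
$B = i$ ($B = \sqrt{3 - 4} = \sqrt{-1} = i \approx 1.0 i$)
$\left(N + \left(n - 4\right) \left(B - 1\right)\right)^{2} = \left(\sqrt{2} + \left(-24 - 4\right) \left(i - 1\right)\right)^{2} = \left(\sqrt{2} - 28 \left(-1 + i\right)\right)^{2} = \left(\sqrt{2} + \left(28 - 28 i\right)\right)^{2} = \left(28 + \sqrt{2} - 28 i\right)^{2}$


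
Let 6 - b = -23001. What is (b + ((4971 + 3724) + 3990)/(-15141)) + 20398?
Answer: 657182420/15141 ≈ 43404.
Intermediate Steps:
b = 23007 (b = 6 - 1*(-23001) = 6 + 23001 = 23007)
(b + ((4971 + 3724) + 3990)/(-15141)) + 20398 = (23007 + ((4971 + 3724) + 3990)/(-15141)) + 20398 = (23007 + (8695 + 3990)*(-1/15141)) + 20398 = (23007 + 12685*(-1/15141)) + 20398 = (23007 - 12685/15141) + 20398 = 348336302/15141 + 20398 = 657182420/15141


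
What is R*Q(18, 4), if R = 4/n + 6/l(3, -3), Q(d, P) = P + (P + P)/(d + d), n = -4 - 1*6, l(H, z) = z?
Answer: -152/15 ≈ -10.133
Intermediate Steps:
n = -10 (n = -4 - 6 = -10)
Q(d, P) = P + P/d (Q(d, P) = P + (2*P)/((2*d)) = P + (2*P)*(1/(2*d)) = P + P/d)
R = -12/5 (R = 4/(-10) + 6/(-3) = 4*(-1/10) + 6*(-1/3) = -2/5 - 2 = -12/5 ≈ -2.4000)
R*Q(18, 4) = -12*(4 + 4/18)/5 = -12*(4 + 4*(1/18))/5 = -12*(4 + 2/9)/5 = -12/5*38/9 = -152/15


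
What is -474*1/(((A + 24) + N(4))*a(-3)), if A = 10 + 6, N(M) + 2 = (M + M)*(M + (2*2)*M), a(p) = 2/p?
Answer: 79/22 ≈ 3.5909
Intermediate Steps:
N(M) = -2 + 10*M² (N(M) = -2 + (M + M)*(M + (2*2)*M) = -2 + (2*M)*(M + 4*M) = -2 + (2*M)*(5*M) = -2 + 10*M²)
A = 16
-474*1/(((A + 24) + N(4))*a(-3)) = -474*(-3/(2*((16 + 24) + (-2 + 10*4²)))) = -474*(-3/(2*(40 + (-2 + 10*16)))) = -474*(-3/(2*(40 + (-2 + 160)))) = -474*(-3/(2*(40 + 158))) = -474/((-⅔*198)) = -474/(-132) = -474*(-1/132) = 79/22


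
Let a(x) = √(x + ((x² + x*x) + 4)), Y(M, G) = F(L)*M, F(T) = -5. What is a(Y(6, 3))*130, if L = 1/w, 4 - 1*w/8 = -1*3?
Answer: 130*√1774 ≈ 5475.5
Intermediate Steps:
w = 56 (w = 32 - (-8)*3 = 32 - 8*(-3) = 32 + 24 = 56)
L = 1/56 ≈ 0.017857
Y(M, G) = -5*M
a(x) = √(4 + x + 2*x²) (a(x) = √(x + ((x² + x²) + 4)) = √(x + (2*x² + 4)) = √(x + (4 + 2*x²)) = √(4 + x + 2*x²))
a(Y(6, 3))*130 = √(4 - 5*6 + 2*(-5*6)²)*130 = √(4 - 30 + 2*(-30)²)*130 = √(4 - 30 + 2*900)*130 = √(4 - 30 + 1800)*130 = √1774*130 = 130*√1774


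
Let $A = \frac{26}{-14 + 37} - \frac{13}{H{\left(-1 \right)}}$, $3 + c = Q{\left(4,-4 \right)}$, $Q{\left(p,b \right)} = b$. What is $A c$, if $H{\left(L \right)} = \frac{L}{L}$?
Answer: $\frac{1911}{23} \approx 83.087$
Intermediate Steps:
$H{\left(L \right)} = 1$
$c = -7$ ($c = -3 - 4 = -7$)
$A = - \frac{273}{23}$ ($A = \frac{26}{-14 + 37} - \frac{13}{1} = \frac{26}{23} - 13 = - \frac{273}{23} \approx -11.87$)
$A c = \left(- \frac{273}{23}\right) \left(-7\right) = \frac{1911}{23}$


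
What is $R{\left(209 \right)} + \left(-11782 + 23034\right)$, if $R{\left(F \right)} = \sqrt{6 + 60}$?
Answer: $11252 + \sqrt{66} \approx 11260.0$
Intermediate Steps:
$R{\left(F \right)} = \sqrt{66}$
$R{\left(209 \right)} + \left(-11782 + 23034\right) = \sqrt{66} + \left(-11782 + 23034\right) = \sqrt{66} + 11252 = 11252 + \sqrt{66}$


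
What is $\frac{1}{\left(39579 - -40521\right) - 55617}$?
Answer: $\frac{1}{24483} \approx 4.0845 \cdot 10^{-5}$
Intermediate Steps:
$\frac{1}{\left(39579 - -40521\right) - 55617} = \frac{1}{\left(39579 + 40521\right) - 55617} = \frac{1}{80100 - 55617} = \frac{1}{24483}$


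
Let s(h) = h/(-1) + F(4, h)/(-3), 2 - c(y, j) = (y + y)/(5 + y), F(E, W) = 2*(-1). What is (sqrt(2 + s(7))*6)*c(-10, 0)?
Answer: -4*I*sqrt(39) ≈ -24.98*I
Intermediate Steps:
F(E, W) = -2
c(y, j) = 2 - 2*y/(5 + y) (c(y, j) = 2 - (y + y)/(5 + y) = 2 - 2*y/(5 + y))
s(h) = 2/3 - h (s(h) = h/(-1) - 2/(-3) = h*(-1) - 2*(-1/3) = -h + 2/3 = 2/3 - h)
(sqrt(2 + s(7))*6)*c(-10, 0) = (sqrt(2 + (2/3 - 1*7))*6)*(10/(5 - 10)) = (sqrt(2 + (2/3 - 7))*6)*(10/(-5)) = (sqrt(2 - 19/3)*6)*(10*(-1/5)) = (sqrt(-13/3)*6)*(-2) = ((I*sqrt(39)/3)*6)*(-2) = (2*I*sqrt(39))*(-2) = -4*I*sqrt(39)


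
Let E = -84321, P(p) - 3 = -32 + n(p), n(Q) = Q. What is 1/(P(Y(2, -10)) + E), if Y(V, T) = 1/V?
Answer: -2/168699 ≈ -1.1855e-5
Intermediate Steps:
P(p) = -29 + p (P(p) = 3 + (-32 + p) = -29 + p)
1/(P(Y(2, -10)) + E) = 1/((-29 + 1/2) - 84321) = 1/((-29 + ½) - 84321) = 1/(-57/2 - 84321) = 1/(-168699/2) = -2/168699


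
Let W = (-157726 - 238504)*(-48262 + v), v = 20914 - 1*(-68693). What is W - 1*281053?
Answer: -16382410403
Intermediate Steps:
v = 89607 (v = 20914 + 68693 = 89607)
W = -16382129350 (W = (-157726 - 238504)*(-48262 + 89607) = -396230*41345 = -16382129350)
W - 1*281053 = -16382129350 - 1*281053 = -16382129350 - 281053 = -16382410403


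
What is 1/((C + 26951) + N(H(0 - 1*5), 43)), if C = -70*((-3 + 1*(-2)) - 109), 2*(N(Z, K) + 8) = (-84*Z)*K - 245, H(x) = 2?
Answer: 2/62377 ≈ 3.2063e-5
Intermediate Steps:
N(Z, K) = -261/2 - 42*K*Z (N(Z, K) = -8 + ((-84*Z)*K - 245)/2 = -8 + (-84*K*Z - 245)/2 = -8 + (-245 - 84*K*Z)/2 = -8 + (-245/2 - 42*K*Z) = -261/2 - 42*K*Z)
C = 7980 (C = -70*((-3 - 2) - 109) = -70*(-5 - 109) = -70*(-114) = 7980)
1/((C + 26951) + N(H(0 - 1*5), 43)) = 1/((7980 + 26951) + (-261/2 - 42*43*2)) = 1/(34931 + (-261/2 - 3612)) = 1/(34931 - 7485/2) = 1/(62377/2) = 2/62377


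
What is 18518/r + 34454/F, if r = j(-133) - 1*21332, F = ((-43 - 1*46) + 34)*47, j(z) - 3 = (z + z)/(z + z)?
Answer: -391351971/27566440 ≈ -14.197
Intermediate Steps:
j(z) = 4 (j(z) = 3 + (z + z)/(z + z) = 3 + (2*z)/((2*z)) = 3 + (2*z)*(1/(2*z)) = 3 + 1 = 4)
F = -2585 (F = ((-43 - 46) + 34)*47 = (-89 + 34)*47 = -55*47 = -2585)
r = -21328 (r = 4 - 1*21332 = 4 - 21332 = -21328)
18518/r + 34454/F = 18518/(-21328) + 34454/(-2585) = 18518*(-1/21328) + 34454*(-1/2585) = -9259/10664 - 34454/2585 = -391351971/27566440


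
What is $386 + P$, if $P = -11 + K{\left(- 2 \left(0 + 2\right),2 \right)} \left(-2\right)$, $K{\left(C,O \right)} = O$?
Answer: $371$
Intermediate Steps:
$P = -15$ ($P = -11 + 2 \left(-2\right) = -11 - 4 = -15$)
$386 + P = 386 - 15 = 371$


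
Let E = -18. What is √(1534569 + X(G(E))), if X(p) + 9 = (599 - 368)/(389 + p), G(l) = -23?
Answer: √22840400434/122 ≈ 1238.8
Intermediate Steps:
X(p) = -9 + 231/(389 + p) (X(p) = -9 + (599 - 368)/(389 + p) = -9 + 231/(389 + p))
√(1534569 + X(G(E))) = √(1534569 + 3*(-1090 - 3*(-23))/(389 - 23)) = √(1534569 + 3*(-1090 + 69)/366) = √(1534569 + 3*(1/366)*(-1021)) = √(1534569 - 1021/122) = √(187216397/122) = √22840400434/122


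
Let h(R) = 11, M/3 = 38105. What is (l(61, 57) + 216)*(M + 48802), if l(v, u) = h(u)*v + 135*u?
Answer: 1399870094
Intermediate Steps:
M = 114315 (M = 3*38105 = 114315)
l(v, u) = 11*v + 135*u
(l(61, 57) + 216)*(M + 48802) = ((11*61 + 135*57) + 216)*(114315 + 48802) = ((671 + 7695) + 216)*163117 = (8366 + 216)*163117 = 8582*163117 = 1399870094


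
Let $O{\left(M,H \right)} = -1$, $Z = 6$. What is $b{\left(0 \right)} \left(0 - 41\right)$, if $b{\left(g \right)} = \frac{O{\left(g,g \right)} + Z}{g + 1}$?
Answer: $-205$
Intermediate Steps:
$b{\left(g \right)} = \frac{5}{1 + g}$ ($b{\left(g \right)} = \frac{-1 + 6}{g + 1} = \frac{5}{1 + g}$)
$b{\left(0 \right)} \left(0 - 41\right) = \frac{5}{1 + 0} \left(0 - 41\right) = \frac{5}{1} \left(-41\right) = 5 \cdot 1 \left(-41\right) = 5 \left(-41\right) = -205$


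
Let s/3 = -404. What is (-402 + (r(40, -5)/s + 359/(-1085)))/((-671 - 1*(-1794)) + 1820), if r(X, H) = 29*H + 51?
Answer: -264485579/1935051930 ≈ -0.13668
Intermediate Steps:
r(X, H) = 51 + 29*H
s = -1212 (s = 3*(-404) = -1212)
(-402 + (r(40, -5)/s + 359/(-1085)))/((-671 - 1*(-1794)) + 1820) = (-402 + ((51 + 29*(-5))/(-1212) + 359/(-1085)))/((-671 - 1*(-1794)) + 1820) = (-402 + ((51 - 145)*(-1/1212) + 359*(-1/1085)))/((-671 + 1794) + 1820) = (-402 + (-94*(-1/1212) - 359/1085))/(1123 + 1820) = (-402 + (47/606 - 359/1085))/2943 = (-402 - 166559/657510)*(1/2943) = -264485579/657510*1/2943 = -264485579/1935051930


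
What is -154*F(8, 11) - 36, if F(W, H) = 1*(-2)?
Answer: 272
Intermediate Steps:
F(W, H) = -2
-154*F(8, 11) - 36 = -154*(-2) - 36 = 308 - 36 = 272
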